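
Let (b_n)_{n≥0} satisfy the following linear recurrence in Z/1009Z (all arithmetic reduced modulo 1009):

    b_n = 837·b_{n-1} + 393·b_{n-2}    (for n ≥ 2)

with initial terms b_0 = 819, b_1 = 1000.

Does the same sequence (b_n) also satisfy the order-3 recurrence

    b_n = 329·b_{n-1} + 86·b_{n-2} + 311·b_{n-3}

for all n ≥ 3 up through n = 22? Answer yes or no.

Terms b_0..b_22: 819, 1000, 535, 298, 586, 178, 909, 380, 276, 968, 494, 828, 267, 996, 213, 633, 58, 669, 554, 135, 774, 647, 179
n=3: candidate gives 116, actual b_3 = 298 ✗

no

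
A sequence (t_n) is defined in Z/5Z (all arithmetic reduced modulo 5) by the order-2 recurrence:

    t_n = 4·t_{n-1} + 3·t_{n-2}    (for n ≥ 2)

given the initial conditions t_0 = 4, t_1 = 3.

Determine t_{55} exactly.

t_2 = 4·3 + 3·4 = 4
t_3 = 4·4 + 3·3 = 0
t_4 = 4·0 + 3·4 = 2
t_5 = 4·2 + 3·0 = 3
t_6 = 4·3 + 3·2 = 3
t_7 = 4·3 + 3·3 = 1
t_8 = 4·1 + 3·3 = 3
t_9 = 4·3 + 3·1 = 0
t_10 = 4·0 + 3·3 = 4
t_11 = 4·4 + 3·0 = 1
t_12 = 4·1 + 3·4 = 1
t_13 = 4·1 + 3·1 = 2
t_14 = 4·2 + 3·1 = 1
t_15 = 4·1 + 3·2 = 0
t_16 = 4·0 + 3·1 = 3
t_17 = 4·3 + 3·0 = 2
t_18 = 4·2 + 3·3 = 2
t_19 = 4·2 + 3·2 = 4
t_20 = 4·4 + 3·2 = 2
t_21 = 4·2 + 3·4 = 0
t_22 = 4·0 + 3·2 = 1
t_23 = 4·1 + 3·0 = 4
t_24 = 4·4 + 3·1 = 4
t_25 = 4·4 + 3·4 = 3
(t_24, t_25) = (4, 3) = (t_0, t_1), so the sequence has period 24.
55 ≡ 7 (mod 24), hence t_55 = t_7 = 1.

1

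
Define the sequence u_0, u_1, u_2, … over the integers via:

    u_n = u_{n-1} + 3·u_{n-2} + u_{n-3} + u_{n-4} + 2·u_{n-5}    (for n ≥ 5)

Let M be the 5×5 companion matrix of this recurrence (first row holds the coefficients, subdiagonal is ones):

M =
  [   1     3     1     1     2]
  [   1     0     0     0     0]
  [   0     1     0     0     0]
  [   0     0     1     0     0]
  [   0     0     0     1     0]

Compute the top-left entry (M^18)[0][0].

(M^18)[0][0] is the top entry after applying M 18 times to the unit state (1, 0, 0, 0, 0). Equivalently it is h_{22} for the auxiliary sequence (h_n) obeying the same recurrence with h_4 = 1 and h_i = 0 for 0 ≤ i < 4:
h_5 = 1·1 + 3·0 + 1·0 + 1·0 + 2·0 = 1
h_6 = 1·1 + 3·1 + 1·0 + 1·0 + 2·0 = 4
h_7 = 1·4 + 3·1 + 1·1 + 1·0 + 2·0 = 8
h_8 = 1·8 + 3·4 + 1·1 + 1·1 + 2·0 = 22
h_9 = 1·22 + 3·8 + 1·4 + 1·1 + 2·1 = 53
h_10 = 1·53 + 3·22 + 1·8 + 1·4 + 2·1 = 133
h_11 = 1·133 + 3·53 + 1·22 + 1·8 + 2·4 = 330
h_12 = 1·330 + 3·133 + 1·53 + 1·22 + 2·8 = 820
h_13 = 1·820 + 3·330 + 1·133 + 1·53 + 2·22 = 2040
h_14 = 1·2040 + 3·820 + 1·330 + 1·133 + 2·53 = 5069
h_15 = 1·5069 + 3·2040 + 1·820 + 1·330 + 2·133 = 12605
h_16 = 1·12605 + 3·5069 + 1·2040 + 1·820 + 2·330 = 31332
h_17 = 1·31332 + 3·12605 + 1·5069 + 1·2040 + 2·820 = 77896
h_18 = 1·77896 + 3·31332 + 1·12605 + 1·5069 + 2·2040 = 193646
h_19 = 1·193646 + 3·77896 + 1·31332 + 1·12605 + 2·5069 = 481409
h_20 = 1·481409 + 3·193646 + 1·77896 + 1·31332 + 2·12605 = 1196785
h_21 = 1·1196785 + 3·481409 + 1·193646 + 1·77896 + 2·31332 = 2975218
h_22 = 1·2975218 + 3·1196785 + 1·481409 + 1·193646 + 2·77896 = 7396420

7396420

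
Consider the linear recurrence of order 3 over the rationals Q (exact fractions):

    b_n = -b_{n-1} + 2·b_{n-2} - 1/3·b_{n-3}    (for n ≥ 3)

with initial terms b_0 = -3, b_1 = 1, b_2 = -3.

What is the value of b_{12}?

b_3 = -1·-3 + 2·1 + -1/3·-3 = 6
b_4 = -1·6 + 2·-3 + -1/3·1 = -37/3
b_5 = -1·-37/3 + 2·6 + -1/3·-3 = 76/3
b_6 = -1·76/3 + 2·-37/3 + -1/3·6 = -52
b_7 = -1·-52 + 2·76/3 + -1/3·-37/3 = 961/9
b_8 = -1·961/9 + 2·-52 + -1/3·76/3 = -1973/9
b_9 = -1·-1973/9 + 2·961/9 + -1/3·-52 = 4051/9
b_10 = -1·4051/9 + 2·-1973/9 + -1/3·961/9 = -24952/27
b_11 = -1·-24952/27 + 2·4051/9 + -1/3·-1973/9 = 17077/9
b_12 = -1·17077/9 + 2·-24952/27 + -1/3·4051/9 = -35062/9

-35062/9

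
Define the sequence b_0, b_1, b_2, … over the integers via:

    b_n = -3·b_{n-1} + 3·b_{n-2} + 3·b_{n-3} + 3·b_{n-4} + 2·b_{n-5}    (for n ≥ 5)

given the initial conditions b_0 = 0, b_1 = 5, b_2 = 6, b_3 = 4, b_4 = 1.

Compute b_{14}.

b_5 = -3·1 + 3·4 + 3·6 + 3·5 + 2·0 = 42
b_6 = -3·42 + 3·1 + 3·4 + 3·6 + 2·5 = -83
b_7 = -3·-83 + 3·42 + 3·1 + 3·4 + 2·6 = 402
b_8 = -3·402 + 3·-83 + 3·42 + 3·1 + 2·4 = -1318
b_9 = -3·-1318 + 3·402 + 3·-83 + 3·42 + 2·1 = 5039
b_10 = -3·5039 + 3·-1318 + 3·402 + 3·-83 + 2·42 = -18030
b_11 = -3·-18030 + 3·5039 + 3·-1318 + 3·402 + 2·-83 = 66293
b_12 = -3·66293 + 3·-18030 + 3·5039 + 3·-1318 + 2·402 = -241002
b_13 = -3·-241002 + 3·66293 + 3·-18030 + 3·5039 + 2·-1318 = 880276
b_14 = -3·880276 + 3·-241002 + 3·66293 + 3·-18030 + 2·5039 = -3208967

-3208967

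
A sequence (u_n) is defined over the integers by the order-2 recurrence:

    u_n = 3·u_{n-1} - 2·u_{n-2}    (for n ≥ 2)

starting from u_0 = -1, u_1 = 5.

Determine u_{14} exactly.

u_2 = 3·5 + -2·-1 = 17
u_3 = 3·17 + -2·5 = 41
u_4 = 3·41 + -2·17 = 89
u_5 = 3·89 + -2·41 = 185
u_6 = 3·185 + -2·89 = 377
u_7 = 3·377 + -2·185 = 761
u_8 = 3·761 + -2·377 = 1529
u_9 = 3·1529 + -2·761 = 3065
u_10 = 3·3065 + -2·1529 = 6137
u_11 = 3·6137 + -2·3065 = 12281
u_12 = 3·12281 + -2·6137 = 24569
u_13 = 3·24569 + -2·12281 = 49145
u_14 = 3·49145 + -2·24569 = 98297

98297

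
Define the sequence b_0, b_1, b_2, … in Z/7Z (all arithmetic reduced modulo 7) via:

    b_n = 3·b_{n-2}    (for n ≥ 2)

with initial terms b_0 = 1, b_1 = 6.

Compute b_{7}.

1

b_2 = 0·6 + 3·1 = 3
b_3 = 0·3 + 3·6 = 4
b_4 = 0·4 + 3·3 = 2
b_5 = 0·2 + 3·4 = 5
b_6 = 0·5 + 3·2 = 6
b_7 = 0·6 + 3·5 = 1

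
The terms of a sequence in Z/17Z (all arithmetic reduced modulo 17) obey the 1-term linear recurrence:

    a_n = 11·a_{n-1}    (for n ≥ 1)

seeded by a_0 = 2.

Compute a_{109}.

a_1 = 11·2 = 5
a_2 = 11·5 = 4
a_3 = 11·4 = 10
a_4 = 11·10 = 8
a_5 = 11·8 = 3
a_6 = 11·3 = 16
a_7 = 11·16 = 6
a_8 = 11·6 = 15
a_9 = 11·15 = 12
a_10 = 11·12 = 13
a_11 = 11·13 = 7
a_12 = 11·7 = 9
a_13 = 11·9 = 14
a_14 = 11·14 = 1
a_15 = 11·1 = 11
a_16 = 11·11 = 2
(a_16) = (2) = (a_0), so the sequence has period 16.
109 ≡ 13 (mod 16), hence a_109 = a_13 = 14.

14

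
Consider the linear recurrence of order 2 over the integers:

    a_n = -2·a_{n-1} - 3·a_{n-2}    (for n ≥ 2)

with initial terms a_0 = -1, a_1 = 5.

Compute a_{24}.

a_2 = -2·5 + -3·-1 = -7
a_3 = -2·-7 + -3·5 = -1
a_4 = -2·-1 + -3·-7 = 23
a_5 = -2·23 + -3·-1 = -43
a_6 = -2·-43 + -3·23 = 17
a_7 = -2·17 + -3·-43 = 95
a_8 = -2·95 + -3·17 = -241
a_9 = -2·-241 + -3·95 = 197
a_10 = -2·197 + -3·-241 = 329
a_11 = -2·329 + -3·197 = -1249
a_12 = -2·-1249 + -3·329 = 1511
a_13 = -2·1511 + -3·-1249 = 725
a_14 = -2·725 + -3·1511 = -5983
a_15 = -2·-5983 + -3·725 = 9791
a_16 = -2·9791 + -3·-5983 = -1633
a_17 = -2·-1633 + -3·9791 = -26107
a_18 = -2·-26107 + -3·-1633 = 57113
a_19 = -2·57113 + -3·-26107 = -35905
a_20 = -2·-35905 + -3·57113 = -99529
a_21 = -2·-99529 + -3·-35905 = 306773
a_22 = -2·306773 + -3·-99529 = -314959
a_23 = -2·-314959 + -3·306773 = -290401
a_24 = -2·-290401 + -3·-314959 = 1525679

1525679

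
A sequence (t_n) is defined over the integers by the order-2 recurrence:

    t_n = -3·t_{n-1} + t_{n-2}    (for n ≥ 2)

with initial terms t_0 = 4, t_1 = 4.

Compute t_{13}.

4304164

t_2 = -3·4 + 1·4 = -8
t_3 = -3·-8 + 1·4 = 28
t_4 = -3·28 + 1·-8 = -92
t_5 = -3·-92 + 1·28 = 304
t_6 = -3·304 + 1·-92 = -1004
t_7 = -3·-1004 + 1·304 = 3316
t_8 = -3·3316 + 1·-1004 = -10952
t_9 = -3·-10952 + 1·3316 = 36172
t_10 = -3·36172 + 1·-10952 = -119468
t_11 = -3·-119468 + 1·36172 = 394576
t_12 = -3·394576 + 1·-119468 = -1303196
t_13 = -3·-1303196 + 1·394576 = 4304164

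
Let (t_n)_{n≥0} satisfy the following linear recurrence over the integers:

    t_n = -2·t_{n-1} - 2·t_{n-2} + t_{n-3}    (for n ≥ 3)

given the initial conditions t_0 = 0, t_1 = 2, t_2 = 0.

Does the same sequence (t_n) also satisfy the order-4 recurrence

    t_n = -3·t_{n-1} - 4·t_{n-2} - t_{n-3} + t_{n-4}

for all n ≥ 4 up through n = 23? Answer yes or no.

yes

Terms t_0..t_23: 0, 2, 0, -4, 10, -12, 0, 34, -80, 92, 10, -284, 640, -702, -160, 2364, -5110, 5332, 1920, -19614, 40720, -40292, -20470, 162244
n=4: candidate gives 10, actual t_4 = 10 ✓
n=5: candidate gives -12, actual t_5 = -12 ✓
n=6: candidate gives 0, actual t_6 = 0 ✓
n=7: candidate gives 34, actual t_7 = 34 ✓
n=8: candidate gives -80, actual t_8 = -80 ✓
n=9: candidate gives 92, actual t_9 = 92 ✓
n=10: candidate gives 10, actual t_10 = 10 ✓
n=11: candidate gives -284, actual t_11 = -284 ✓
n=12: candidate gives 640, actual t_12 = 640 ✓
n=13: candidate gives -702, actual t_13 = -702 ✓
n=14: candidate gives -160, actual t_14 = -160 ✓
n=15: candidate gives 2364, actual t_15 = 2364 ✓
n=16: candidate gives -5110, actual t_16 = -5110 ✓
n=17: candidate gives 5332, actual t_17 = 5332 ✓
n=18: candidate gives 1920, actual t_18 = 1920 ✓
n=19: candidate gives -19614, actual t_19 = -19614 ✓
n=20: candidate gives 40720, actual t_20 = 40720 ✓
n=21: candidate gives -40292, actual t_21 = -40292 ✓
n=22: candidate gives -20470, actual t_22 = -20470 ✓
n=23: candidate gives 162244, actual t_23 = 162244 ✓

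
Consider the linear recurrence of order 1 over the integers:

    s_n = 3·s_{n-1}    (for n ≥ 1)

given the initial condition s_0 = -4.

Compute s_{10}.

-236196

s_1 = 3·-4 = -12
s_2 = 3·-12 = -36
s_3 = 3·-36 = -108
s_4 = 3·-108 = -324
s_5 = 3·-324 = -972
s_6 = 3·-972 = -2916
s_7 = 3·-2916 = -8748
s_8 = 3·-8748 = -26244
s_9 = 3·-26244 = -78732
s_10 = 3·-78732 = -236196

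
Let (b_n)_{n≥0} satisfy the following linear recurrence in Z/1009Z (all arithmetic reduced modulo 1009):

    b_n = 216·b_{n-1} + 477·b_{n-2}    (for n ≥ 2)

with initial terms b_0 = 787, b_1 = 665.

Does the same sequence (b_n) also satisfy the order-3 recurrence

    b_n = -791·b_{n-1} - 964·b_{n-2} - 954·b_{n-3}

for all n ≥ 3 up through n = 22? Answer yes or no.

Terms b_0..b_22: 787, 665, 413, 795, 436, 170, 514, 404, 481, 967, 403, 420, 431, 826, 583, 295, 769, 83, 312, 29, 711, 924, 934
n=3: candidate gives 795, actual b_3 = 795 ✓
n=4: candidate gives 436, actual b_4 = 436 ✓
n=5: candidate gives 170, actual b_5 = 170 ✓
n=6: candidate gives 514, actual b_6 = 514 ✓
n=7: candidate gives 404, actual b_7 = 404 ✓
n=8: candidate gives 481, actual b_8 = 481 ✓
n=9: candidate gives 967, actual b_9 = 967 ✓
n=10: candidate gives 403, actual b_10 = 403 ✓
n=11: candidate gives 420, actual b_11 = 420 ✓
n=12: candidate gives 431, actual b_12 = 431 ✓
n=13: candidate gives 826, actual b_13 = 826 ✓
n=14: candidate gives 583, actual b_14 = 583 ✓
n=15: candidate gives 295, actual b_15 = 295 ✓
n=16: candidate gives 769, actual b_16 = 769 ✓
n=17: candidate gives 83, actual b_17 = 83 ✓
n=18: candidate gives 312, actual b_18 = 312 ✓
n=19: candidate gives 29, actual b_19 = 29 ✓
n=20: candidate gives 711, actual b_20 = 711 ✓
n=21: candidate gives 924, actual b_21 = 924 ✓
n=22: candidate gives 934, actual b_22 = 934 ✓

yes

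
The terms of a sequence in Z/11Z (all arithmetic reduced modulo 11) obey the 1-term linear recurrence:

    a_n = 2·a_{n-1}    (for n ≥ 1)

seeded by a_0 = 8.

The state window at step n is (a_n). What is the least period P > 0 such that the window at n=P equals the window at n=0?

n=0: window = (8)
n=1: window = (5)
n=2: window = (10)
n=3: window = (9)
n=4: window = (7)
n=5: window = (3)
n=6: window = (6)
n=7: window = (1)
n=8: window = (2)
n=9: window = (4)
n=10: window = (8)
window at n=10 equals window at n=0 → period = 10

10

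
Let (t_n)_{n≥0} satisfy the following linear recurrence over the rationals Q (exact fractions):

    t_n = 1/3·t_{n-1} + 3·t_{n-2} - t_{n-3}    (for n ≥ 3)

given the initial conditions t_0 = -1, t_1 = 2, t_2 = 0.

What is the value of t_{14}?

14900788/177147

t_3 = 1/3·0 + 3·2 + -1·-1 = 7
t_4 = 1/3·7 + 3·0 + -1·2 = 1/3
t_5 = 1/3·1/3 + 3·7 + -1·0 = 190/9
t_6 = 1/3·190/9 + 3·1/3 + -1·7 = 28/27
t_7 = 1/3·28/27 + 3·190/9 + -1·1/3 = 5131/81
t_8 = 1/3·5131/81 + 3·28/27 + -1·190/9 = 757/243
t_9 = 1/3·757/243 + 3·5131/81 + -1·28/27 = 138538/729
t_10 = 1/3·138538/729 + 3·757/243 + -1·5131/81 = 20440/2187
t_11 = 1/3·20440/2187 + 3·138538/729 + -1·757/243 = 3740527/6561
t_12 = 1/3·3740527/6561 + 3·20440/2187 + -1·138538/729 = 551881/19683
t_13 = 1/3·551881/19683 + 3·3740527/6561 + -1·20440/2187 = 100994230/59049
t_14 = 1/3·100994230/59049 + 3·551881/19683 + -1·3740527/6561 = 14900788/177147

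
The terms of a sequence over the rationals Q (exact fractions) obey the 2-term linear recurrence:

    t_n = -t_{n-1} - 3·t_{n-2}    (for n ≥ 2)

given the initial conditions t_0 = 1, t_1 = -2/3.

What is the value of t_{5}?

t_2 = -1·-2/3 + -3·1 = -7/3
t_3 = -1·-7/3 + -3·-2/3 = 13/3
t_4 = -1·13/3 + -3·-7/3 = 8/3
t_5 = -1·8/3 + -3·13/3 = -47/3

-47/3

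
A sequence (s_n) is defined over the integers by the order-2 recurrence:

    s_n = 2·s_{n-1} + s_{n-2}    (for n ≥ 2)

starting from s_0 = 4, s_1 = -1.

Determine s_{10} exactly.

1562

s_2 = 2·-1 + 1·4 = 2
s_3 = 2·2 + 1·-1 = 3
s_4 = 2·3 + 1·2 = 8
s_5 = 2·8 + 1·3 = 19
s_6 = 2·19 + 1·8 = 46
s_7 = 2·46 + 1·19 = 111
s_8 = 2·111 + 1·46 = 268
s_9 = 2·268 + 1·111 = 647
s_10 = 2·647 + 1·268 = 1562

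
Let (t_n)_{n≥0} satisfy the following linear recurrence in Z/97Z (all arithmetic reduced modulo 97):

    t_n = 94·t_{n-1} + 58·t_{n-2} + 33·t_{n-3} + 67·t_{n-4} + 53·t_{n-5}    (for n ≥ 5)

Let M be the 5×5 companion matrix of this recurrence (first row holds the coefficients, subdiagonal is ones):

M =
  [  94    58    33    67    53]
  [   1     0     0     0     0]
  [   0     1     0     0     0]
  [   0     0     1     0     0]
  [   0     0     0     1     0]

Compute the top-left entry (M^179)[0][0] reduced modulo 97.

49

(M^179)[0][0] is the top entry after applying M 179 times to the unit state (1, 0, 0, 0, 0). Equivalently it is h_{183} for the auxiliary sequence (h_n) obeying the same recurrence with h_4 = 1 and h_i = 0 for 0 ≤ i < 4:
h_5 = 94·1 + 58·0 + 33·0 + 67·0 + 53·0 = 94
h_6 = 94·94 + 58·1 + 33·0 + 67·0 + 53·0 = 67
h_7 = 94·67 + 58·94 + 33·1 + 67·0 + 53·0 = 46
h_8 = 94·46 + 58·67 + 33·94 + 67·1 + 53·0 = 30
h_9 = 94·30 + 58·46 + 33·67 + 67·94 + 53·1 = 82
h_10 = 94·82 + 58·30 + 33·46 + 67·67 + 53·94 = 67
Continuing the recurrence:
  h_11 = 53;  h_12 = 17;  h_13 = 96;  h_14 = 30;  h_15 = 46;  h_16 = 85
  h_17 = 66;  h_18 = 59;  h_19 = 70;  h_20 = 40;  h_21 = 70;  h_22 = 37
  h_23 = 88;  h_24 = 9;  h_25 = 13;  h_26 = 70;  h_27 = 65;  h_28 = 55
  h_29 = 85;  h_30 = 80;  h_31 = 20;  h_32 = 62;  h_33 = 2;  h_34 = 50
  h_35 = 26;  h_36 = 51;  h_37 = 23;  h_38 = 25;  h_39 = 59;  h_40 = 37
  h_41 = 38;  h_42 = 83;  h_43 = 15;  h_44 = 86;  h_45 = 1;  h_46 = 57
  h_47 = 78;  h_48 = 59;  h_49 = 86;  h_50 = 7;  h_51 = 29;  h_52 = 89
  h_53 = 59;  h_54 = 8;  h_55 = 16;  h_56 = 66;  h_57 = 61;  h_58 = 76
  h_59 = 0;  h_60 = 51;  h_61 = 46;  h_62 = 87;  h_63 = 67;  h_64 = 80
  h_65 = 80;  h_66 = 37;  h_67 = 70;  h_68 = 4;  h_69 = 28;  h_70 = 59
  h_71 = 82;  h_72 = 27;  h_73 = 77;  h_74 = 69;  h_75 = 94;  h_76 = 0
  h_77 = 60;  h_78 = 83;  h_79 = 91;  h_80 = 57;  h_81 = 32;  h_82 = 16
  h_83 = 23;  h_84 = 81;  h_85 = 91;  h_86 = 95;  h_87 = 64;  h_88 = 29
  h_89 = 78;  h_90 = 4;  h_91 = 48;  h_92 = 43;  h_93 = 44;  h_94 = 6
  h_95 = 9;  h_96 = 20;  h_97 = 67;  h_98 = 13;  h_99 = 93;  h_100 = 41
  h_101 = 94;  h_102 = 81;  h_103 = 96;  h_104 = 56;  h_105 = 54;  h_106 = 76
  h_107 = 54;  h_108 = 27;  h_109 = 20;  h_110 = 87;  h_111 = 27;  h_112 = 14
  h_113 = 85;  h_114 = 92;  h_115 = 90;  h_116 = 55;  h_117 = 75;  h_118 = 17
  h_119 = 45;  h_120 = 44;  h_121 = 18;  h_122 = 76;  h_123 = 73;  h_124 = 28
  h_125 = 11;  h_126 = 55;  h_127 = 34;  h_128 = 78;  h_129 = 51;  h_130 = 61
  h_131 = 66;  h_132 = 23;  h_133 = 34;  h_134 = 15;  h_135 = 59;  h_136 = 64
  h_137 = 44;  h_138 = 89;  h_139 = 27;  h_140 = 77;  h_141 = 39;  h_142 = 52
  h_143 = 18;  h_144 = 72;  h_145 = 23;  h_146 = 67;  h_147 = 2;  h_148 = 38
  h_149 = 4;  h_150 = 12;  h_151 = 91;  h_152 = 6;  h_153 = 81;  h_154 = 50
  h_155 = 33;  h_156 = 29;  h_157 = 7;  h_158 = 14;  h_159 = 71;  h_160 = 60
  h_161 = 4;  h_162 = 39;  h_163 = 28;  h_164 = 5;  h_165 = 39;  h_166 = 42
  h_167 = 36;  h_168 = 2;  h_169 = 41;  h_170 = 48;  h_171 = 51;  h_172 = 12
  h_173 = 84;  h_174 = 47;  h_175 = 30;  h_176 = 88;  h_177 = 76;  h_178 = 81
  h_179 = 27;  h_180 = 61;  h_181 = 38
h_182 = 94·38 + 58·61 + 33·27 + 67·81 + 53·76 = 93
h_183 = 94·93 + 58·38 + 33·61 + 67·27 + 53·81 = 49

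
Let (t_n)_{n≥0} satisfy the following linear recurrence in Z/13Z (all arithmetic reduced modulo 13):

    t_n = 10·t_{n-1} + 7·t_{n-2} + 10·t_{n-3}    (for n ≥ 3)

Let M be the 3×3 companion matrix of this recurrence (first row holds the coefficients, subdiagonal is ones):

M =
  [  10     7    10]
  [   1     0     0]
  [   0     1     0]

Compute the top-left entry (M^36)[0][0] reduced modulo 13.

(M^36)[0][0] is the top entry after applying M 36 times to the unit state (1, 0, 0). Equivalently it is h_{38} for the auxiliary sequence (h_n) obeying the same recurrence with h_2 = 1 and h_i = 0 for 0 ≤ i < 2:
h_3 = 10·1 + 7·0 + 10·0 = 10
h_4 = 10·10 + 7·1 + 10·0 = 3
h_5 = 10·3 + 7·10 + 10·1 = 6
h_6 = 10·6 + 7·3 + 10·10 = 12
h_7 = 10·12 + 7·6 + 10·3 = 10
h_8 = 10·10 + 7·12 + 10·6 = 10
h_9 = 10·10 + 7·10 + 10·12 = 4
h_10 = 10·4 + 7·10 + 10·10 = 2
h_11 = 10·2 + 7·4 + 10·10 = 5
h_12 = 10·5 + 7·2 + 10·4 = 0
h_13 = 10·0 + 7·5 + 10·2 = 3
h_14 = 10·3 + 7·0 + 10·5 = 2
h_15 = 10·2 + 7·3 + 10·0 = 2
h_16 = 10·2 + 7·2 + 10·3 = 12
h_17 = 10·12 + 7·2 + 10·2 = 11
h_18 = 10·11 + 7·12 + 10·2 = 6
h_19 = 10·6 + 7·11 + 10·12 = 10
h_20 = 10·10 + 7·6 + 10·11 = 5
h_21 = 10·5 + 7·10 + 10·6 = 11
h_22 = 10·11 + 7·5 + 10·10 = 11
h_23 = 10·11 + 7·11 + 10·5 = 3
h_24 = 10·3 + 7·11 + 10·11 = 9
h_25 = 10·9 + 7·3 + 10·11 = 0
h_26 = 10·0 + 7·9 + 10·3 = 2
h_27 = 10·2 + 7·0 + 10·9 = 6
h_28 = 10·6 + 7·2 + 10·0 = 9
h_29 = 10·9 + 7·6 + 10·2 = 9
h_30 = 10·9 + 7·9 + 10·6 = 5
h_31 = 10·5 + 7·9 + 10·9 = 8
h_32 = 10·8 + 7·5 + 10·9 = 10
h_33 = 10·10 + 7·8 + 10·5 = 11
h_34 = 10·11 + 7·10 + 10·8 = 0
h_35 = 10·0 + 7·11 + 10·10 = 8
h_36 = 10·8 + 7·0 + 10·11 = 8
h_37 = 10·8 + 7·8 + 10·0 = 6
h_38 = 10·6 + 7·8 + 10·8 = 1

1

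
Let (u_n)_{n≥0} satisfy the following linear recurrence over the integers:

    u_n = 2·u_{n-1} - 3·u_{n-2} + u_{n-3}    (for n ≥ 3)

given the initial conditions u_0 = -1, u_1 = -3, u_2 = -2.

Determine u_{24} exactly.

u_3 = 2·-2 + -3·-3 + 1·-1 = 4
u_4 = 2·4 + -3·-2 + 1·-3 = 11
u_5 = 2·11 + -3·4 + 1·-2 = 8
u_6 = 2·8 + -3·11 + 1·4 = -13
u_7 = 2·-13 + -3·8 + 1·11 = -39
u_8 = 2·-39 + -3·-13 + 1·8 = -31
u_9 = 2·-31 + -3·-39 + 1·-13 = 42
u_10 = 2·42 + -3·-31 + 1·-39 = 138
u_11 = 2·138 + -3·42 + 1·-31 = 119
u_12 = 2·119 + -3·138 + 1·42 = -134
u_13 = 2·-134 + -3·119 + 1·138 = -487
u_14 = 2·-487 + -3·-134 + 1·119 = -453
u_15 = 2·-453 + -3·-487 + 1·-134 = 421
u_16 = 2·421 + -3·-453 + 1·-487 = 1714
u_17 = 2·1714 + -3·421 + 1·-453 = 1712
u_18 = 2·1712 + -3·1714 + 1·421 = -1297
u_19 = 2·-1297 + -3·1712 + 1·1714 = -6016
u_20 = 2·-6016 + -3·-1297 + 1·1712 = -6429
u_21 = 2·-6429 + -3·-6016 + 1·-1297 = 3893
u_22 = 2·3893 + -3·-6429 + 1·-6016 = 21057
u_23 = 2·21057 + -3·3893 + 1·-6429 = 24006
u_24 = 2·24006 + -3·21057 + 1·3893 = -11266

-11266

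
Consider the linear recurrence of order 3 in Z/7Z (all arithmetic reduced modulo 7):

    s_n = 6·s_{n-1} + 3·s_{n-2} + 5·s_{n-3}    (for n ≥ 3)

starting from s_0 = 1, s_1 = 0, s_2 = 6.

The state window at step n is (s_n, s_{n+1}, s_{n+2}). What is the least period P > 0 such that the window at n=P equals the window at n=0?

48

n=0: window = (1, 0, 6)
n=1: window = (0, 6, 6)
n=2: window = (6, 6, 5)
n=3: window = (6, 5, 1)
n=4: window = (5, 1, 2)
n=5: window = (1, 2, 5)
n=6: window = (2, 5, 6)
n=7: window = (5, 6, 5)
n=8: window = (6, 5, 3)
n=9: window = (5, 3, 0)
n=10: window = (3, 0, 6)
n=11: window = (0, 6, 2)
n=12: window = (6, 2, 2)
n=13: window = (2, 2, 6)
n=14: window = (2, 6, 3)
n=15: window = (6, 3, 4)
n=16: window = (3, 4, 0)
n=17: window = (4, 0, 6)
n=18: window = (0, 6, 0)
n=19: window = (6, 0, 4)
n=20: window = (0, 4, 5)
n=21: window = (4, 5, 0)
n=22: window = (5, 0, 0)
n=23: window = (0, 0, 4)
n=24: window = (0, 4, 3)
n=25: window = (4, 3, 2)
n=26: window = (3, 2, 6)
n=27: window = (2, 6, 1)
n=28: window = (6, 1, 6)
n=29: window = (1, 6, 6)
n=30: window = (6, 6, 3)
n=31: window = (6, 3, 3)
n=32: window = (3, 3, 1)
n=33: window = (3, 1, 2)
n=34: window = (1, 2, 2)
n=35: window = (2, 2, 2)
n=36: window = (2, 2, 0)
n=37: window = (2, 0, 2)
n=38: window = (0, 2, 1)
n=39: window = (2, 1, 5)
n=40: window = (1, 5, 1)
…
n=46: window = (6, 2, 1)
n=47: window = (2, 1, 0)
n=48: window = (1, 0, 6)
window at n=48 equals window at n=0 → period = 48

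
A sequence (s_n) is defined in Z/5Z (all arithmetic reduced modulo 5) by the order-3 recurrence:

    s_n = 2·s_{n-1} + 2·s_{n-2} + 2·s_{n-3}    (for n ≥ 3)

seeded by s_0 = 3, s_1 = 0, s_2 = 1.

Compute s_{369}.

s_3 = 2·1 + 2·0 + 2·3 = 3
s_4 = 2·3 + 2·1 + 2·0 = 3
s_5 = 2·3 + 2·3 + 2·1 = 4
s_6 = 2·4 + 2·3 + 2·3 = 0
s_7 = 2·0 + 2·4 + 2·3 = 4
s_8 = 2·4 + 2·0 + 2·4 = 1
s_9 = 2·1 + 2·4 + 2·0 = 0
s_10 = 2·0 + 2·1 + 2·4 = 0
s_11 = 2·0 + 2·0 + 2·1 = 2
s_12 = 2·2 + 2·0 + 2·0 = 4
s_13 = 2·4 + 2·2 + 2·0 = 2
s_14 = 2·2 + 2·4 + 2·2 = 1
s_15 = 2·1 + 2·2 + 2·4 = 4
s_16 = 2·4 + 2·1 + 2·2 = 4
s_17 = 2·4 + 2·4 + 2·1 = 3
s_18 = 2·3 + 2·4 + 2·4 = 2
s_19 = 2·2 + 2·3 + 2·4 = 3
s_20 = 2·3 + 2·2 + 2·3 = 1
s_21 = 2·1 + 2·3 + 2·2 = 2
s_22 = 2·2 + 2·1 + 2·3 = 2
s_23 = 2·2 + 2·2 + 2·1 = 0
s_24 = 2·0 + 2·2 + 2·2 = 3
s_25 = 2·3 + 2·0 + 2·2 = 0
s_26 = 2·0 + 2·3 + 2·0 = 1
(s_24, s_25, s_26) = (3, 0, 1) = (s_0, s_1, s_2), so the sequence has period 24.
369 ≡ 9 (mod 24), hence s_369 = s_9 = 0.

0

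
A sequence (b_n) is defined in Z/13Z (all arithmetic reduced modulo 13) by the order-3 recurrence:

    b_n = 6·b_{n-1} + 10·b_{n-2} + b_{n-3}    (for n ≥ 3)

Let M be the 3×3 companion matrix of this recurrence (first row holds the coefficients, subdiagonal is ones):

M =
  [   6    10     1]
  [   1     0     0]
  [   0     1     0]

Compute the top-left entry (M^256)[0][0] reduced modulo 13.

1

(M^256)[0][0] is the top entry after applying M 256 times to the unit state (1, 0, 0). Equivalently it is h_{258} for the auxiliary sequence (h_n) obeying the same recurrence with h_2 = 1 and h_i = 0 for 0 ≤ i < 2:
h_3 = 6·1 + 10·0 + 1·0 = 6
h_4 = 6·6 + 10·1 + 1·0 = 7
h_5 = 6·7 + 10·6 + 1·1 = 12
h_6 = 6·12 + 10·7 + 1·6 = 5
h_7 = 6·5 + 10·12 + 1·7 = 1
h_8 = 6·1 + 10·5 + 1·12 = 3
Continuing the recurrence:
  h_9 = 7;  h_10 = 8;  h_11 = 4;  h_12 = 7;  h_13 = 12;  h_14 = 3
  h_15 = 2;  h_16 = 2;  h_17 = 9;  h_18 = 11;  h_19 = 2;  h_20 = 1
  h_21 = 11;  h_22 = 0;  h_23 = 7;  h_24 = 1;  h_25 = 11;  h_26 = 5
  h_27 = 11;  h_28 = 10;  h_29 = 6;  h_30 = 4;  h_31 = 3;  h_32 = 12
  h_33 = 2;  h_34 = 5;  h_35 = 10;  h_36 = 8;  h_37 = 10;  h_38 = 7
  h_39 = 7;  h_40 = 5;  h_41 = 3;  h_42 = 10;  h_43 = 4;  h_44 = 10
  h_45 = 6;  h_46 = 10;  h_47 = 0;  h_48 = 2;  h_49 = 9;  h_50 = 9
  h_51 = 3;  h_52 = 0;  h_53 = 0;  h_54 = 3;  h_55 = 5;  h_56 = 8
  h_57 = 10;  h_58 = 2;  h_59 = 3;  h_60 = 9;  h_61 = 8;  h_62 = 11
  h_63 = 12;  h_64 = 8;  h_65 = 10;  h_66 = 9;  h_67 = 6;  h_68 = 6
  h_69 = 1;  h_70 = 7;  h_71 = 6;  h_72 = 3;  h_73 = 7;  h_74 = 0
  h_75 = 8;  h_76 = 3;  h_77 = 7;  h_78 = 2;  h_79 = 7;  h_80 = 4
  h_81 = 5;  h_82 = 12;  h_83 = 9;  h_84 = 10;  h_85 = 6;  h_86 = 2
  h_87 = 4;  h_88 = 11;  h_89 = 4;  h_90 = 8;  h_91 = 8;  h_92 = 2
  h_93 = 9;  h_94 = 4;  h_95 = 12;  h_96 = 4;  h_97 = 5;  h_98 = 4
  h_99 = 0;  h_100 = 6;  h_101 = 1;  h_102 = 1;  h_103 = 9;  h_104 = 0
  h_105 = 0;  h_106 = 9;  h_107 = 2;  h_108 = 11;  h_109 = 4;  h_110 = 6
  h_111 = 9;  h_112 = 1;  h_113 = 11;  h_114 = 7;  h_115 = 10;  h_116 = 11
  h_117 = 4;  h_118 = 1;  h_119 = 5;  h_120 = 5;  h_121 = 3;  h_122 = 8
  h_123 = 5;  h_124 = 9;  h_125 = 8;  h_126 = 0;  h_127 = 11;  h_128 = 9
  h_129 = 8;  h_130 = 6;  h_131 = 8;  h_132 = 12;  h_133 = 2;  h_134 = 10
  h_135 = 1;  h_136 = 4;  h_137 = 5;  h_138 = 6;  h_139 = 12;  h_140 = 7
  h_141 = 12;  h_142 = 11;  h_143 = 11;  h_144 = 6;  h_145 = 1;  h_146 = 12
  h_147 = 10;  h_148 = 12;  h_149 = 2;  h_150 = 12;  h_151 = 0;  h_152 = 5
  h_153 = 3;  h_154 = 3;  h_155 = 1;  h_156 = 0;  h_157 = 0;  h_158 = 1
  h_159 = 6;  h_160 = 7;  h_161 = 12;  h_162 = 5;  h_163 = 1;  h_164 = 3
  h_165 = 7;  h_166 = 8;  h_167 = 4;  h_168 = 7;  h_169 = 12;  h_170 = 3
  h_171 = 2;  h_172 = 2;  h_173 = 9;  h_174 = 11;  h_175 = 2;  h_176 = 1
  h_177 = 11;  h_178 = 0;  h_179 = 7;  h_180 = 1;  h_181 = 11;  h_182 = 5
  h_183 = 11;  h_184 = 10;  h_185 = 6;  h_186 = 4;  h_187 = 3;  h_188 = 12
  h_189 = 2;  h_190 = 5;  h_191 = 10;  h_192 = 8;  h_193 = 10;  h_194 = 7
  h_195 = 7;  h_196 = 5;  h_197 = 3;  h_198 = 10;  h_199 = 4;  h_200 = 10
  h_201 = 6;  h_202 = 10;  h_203 = 0;  h_204 = 2;  h_205 = 9;  h_206 = 9
  h_207 = 3;  h_208 = 0;  h_209 = 0;  h_210 = 3;  h_211 = 5;  h_212 = 8
  h_213 = 10;  h_214 = 2;  h_215 = 3;  h_216 = 9;  h_217 = 8;  h_218 = 11
  h_219 = 12;  h_220 = 8;  h_221 = 10;  h_222 = 9;  h_223 = 6;  h_224 = 6
  h_225 = 1;  h_226 = 7;  h_227 = 6;  h_228 = 3;  h_229 = 7;  h_230 = 0
  h_231 = 8;  h_232 = 3;  h_233 = 7;  h_234 = 2;  h_235 = 7;  h_236 = 4
  h_237 = 5;  h_238 = 12;  h_239 = 9;  h_240 = 10;  h_241 = 6;  h_242 = 2
  h_243 = 4;  h_244 = 11;  h_245 = 4;  h_246 = 8;  h_247 = 8;  h_248 = 2
  h_249 = 9;  h_250 = 4;  h_251 = 12;  h_252 = 4;  h_253 = 5;  h_254 = 4
  h_255 = 0;  h_256 = 6
h_257 = 6·6 + 10·0 + 1·4 = 1
h_258 = 6·1 + 10·6 + 1·0 = 1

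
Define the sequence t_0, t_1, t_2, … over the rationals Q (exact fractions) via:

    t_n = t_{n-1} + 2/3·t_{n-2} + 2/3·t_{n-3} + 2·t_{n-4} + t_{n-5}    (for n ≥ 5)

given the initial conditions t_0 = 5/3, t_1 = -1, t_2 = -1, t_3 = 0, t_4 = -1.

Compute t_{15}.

-119570/81

t_5 = 1·-1 + 2/3·0 + 2/3·-1 + 2·-1 + 1·5/3 = -2
t_6 = 1·-2 + 2/3·-1 + 2/3·0 + 2·-1 + 1·-1 = -17/3
t_7 = 1·-17/3 + 2/3·-2 + 2/3·-1 + 2·0 + 1·-1 = -26/3
t_8 = 1·-26/3 + 2/3·-17/3 + 2/3·-2 + 2·-1 + 1·0 = -142/9
t_9 = 1·-142/9 + 2/3·-26/3 + 2/3·-17/3 + 2·-2 + 1·-1 = -91/3
t_10 = 1·-91/3 + 2/3·-142/9 + 2/3·-26/3 + 2·-17/3 + 1·-2 = -1619/27
t_11 = 1·-1619/27 + 2/3·-91/3 + 2/3·-142/9 + 2·-26/3 + 1·-17/3 = -3070/27
t_12 = 1·-3070/27 + 2/3·-1619/27 + 2/3·-91/3 + 2·-142/9 + 1·-26/3 = -17344/81
t_13 = 1·-17344/81 + 2/3·-3070/27 + 2/3·-1619/27 + 2·-91/3 + 1·-142/9 = -32914/81
t_14 = 1·-32914/81 + 2/3·-17344/81 + 2/3·-3070/27 + 2·-1619/27 + 1·-91/3 = -188363/243
t_15 = 1·-188363/243 + 2/3·-32914/81 + 2/3·-17344/81 + 2·-3070/27 + 1·-1619/27 = -119570/81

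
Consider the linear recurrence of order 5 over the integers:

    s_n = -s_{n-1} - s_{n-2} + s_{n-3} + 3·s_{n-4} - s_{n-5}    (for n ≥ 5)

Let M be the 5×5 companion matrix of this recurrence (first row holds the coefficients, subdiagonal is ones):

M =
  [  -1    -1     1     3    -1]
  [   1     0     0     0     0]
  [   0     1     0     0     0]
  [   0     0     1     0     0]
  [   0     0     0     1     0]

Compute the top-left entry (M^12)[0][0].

(M^12)[0][0] is the top entry after applying M 12 times to the unit state (1, 0, 0, 0, 0). Equivalently it is h_{16} for the auxiliary sequence (h_n) obeying the same recurrence with h_4 = 1 and h_i = 0 for 0 ≤ i < 4:
h_5 = -1·1 + -1·0 + 1·0 + 3·0 + -1·0 = -1
h_6 = -1·-1 + -1·1 + 1·0 + 3·0 + -1·0 = 0
h_7 = -1·0 + -1·-1 + 1·1 + 3·0 + -1·0 = 2
h_8 = -1·2 + -1·0 + 1·-1 + 3·1 + -1·0 = 0
h_9 = -1·0 + -1·2 + 1·0 + 3·-1 + -1·1 = -6
h_10 = -1·-6 + -1·0 + 1·2 + 3·0 + -1·-1 = 9
h_11 = -1·9 + -1·-6 + 1·0 + 3·2 + -1·0 = 3
h_12 = -1·3 + -1·9 + 1·-6 + 3·0 + -1·2 = -20
h_13 = -1·-20 + -1·3 + 1·9 + 3·-6 + -1·0 = 8
h_14 = -1·8 + -1·-20 + 1·3 + 3·9 + -1·-6 = 48
h_15 = -1·48 + -1·8 + 1·-20 + 3·3 + -1·9 = -76
h_16 = -1·-76 + -1·48 + 1·8 + 3·-20 + -1·3 = -27

-27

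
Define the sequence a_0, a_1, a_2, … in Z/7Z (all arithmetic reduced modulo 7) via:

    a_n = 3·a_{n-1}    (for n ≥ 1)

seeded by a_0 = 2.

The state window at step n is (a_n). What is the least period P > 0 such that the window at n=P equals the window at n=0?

n=0: window = (2)
n=1: window = (6)
n=2: window = (4)
n=3: window = (5)
n=4: window = (1)
n=5: window = (3)
n=6: window = (2)
window at n=6 equals window at n=0 → period = 6

6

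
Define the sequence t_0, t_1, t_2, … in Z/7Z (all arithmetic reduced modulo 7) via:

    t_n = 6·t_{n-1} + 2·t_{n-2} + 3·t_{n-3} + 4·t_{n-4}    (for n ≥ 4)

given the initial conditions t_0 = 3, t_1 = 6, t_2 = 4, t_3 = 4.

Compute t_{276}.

t_4 = 6·4 + 2·4 + 3·6 + 4·3 = 6
t_5 = 6·6 + 2·4 + 3·4 + 4·6 = 3
t_6 = 6·3 + 2·6 + 3·4 + 4·4 = 2
t_7 = 6·2 + 2·3 + 3·6 + 4·4 = 3
t_8 = 6·3 + 2·2 + 3·3 + 4·6 = 6
t_9 = 6·6 + 2·3 + 3·2 + 4·3 = 4
t_10 = 6·4 + 2·6 + 3·3 + 4·2 = 4
(t_7, t_8, t_9, t_10) = (3, 6, 4, 4) = (t_0, t_1, t_2, t_3), so the sequence has period 7.
276 ≡ 3 (mod 7), hence t_276 = t_3 = 4.

4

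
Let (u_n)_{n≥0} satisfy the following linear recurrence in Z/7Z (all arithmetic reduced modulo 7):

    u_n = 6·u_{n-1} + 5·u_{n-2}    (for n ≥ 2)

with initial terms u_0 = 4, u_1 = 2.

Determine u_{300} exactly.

5

u_2 = 6·2 + 5·4 = 4
u_3 = 6·4 + 5·2 = 6
u_4 = 6·6 + 5·4 = 0
u_5 = 6·0 + 5·6 = 2
u_6 = 6·2 + 5·0 = 5
u_7 = 6·5 + 5·2 = 5
u_8 = 6·5 + 5·5 = 6
u_9 = 6·6 + 5·5 = 5
u_10 = 6·5 + 5·6 = 4
u_11 = 6·4 + 5·5 = 0
u_12 = 6·0 + 5·4 = 6
u_13 = 6·6 + 5·0 = 1
u_14 = 6·1 + 5·6 = 1
u_15 = 6·1 + 5·1 = 4
u_16 = 6·4 + 5·1 = 1
u_17 = 6·1 + 5·4 = 5
u_18 = 6·5 + 5·1 = 0
u_19 = 6·0 + 5·5 = 4
u_20 = 6·4 + 5·0 = 3
u_21 = 6·3 + 5·4 = 3
u_22 = 6·3 + 5·3 = 5
u_23 = 6·5 + 5·3 = 3
u_24 = 6·3 + 5·5 = 1
u_25 = 6·1 + 5·3 = 0
u_26 = 6·0 + 5·1 = 5
u_27 = 6·5 + 5·0 = 2
u_28 = 6·2 + 5·5 = 2
u_29 = 6·2 + 5·2 = 1
u_30 = 6·1 + 5·2 = 2
u_31 = 6·2 + 5·1 = 3
u_32 = 6·3 + 5·2 = 0
u_33 = 6·0 + 5·3 = 1
u_34 = 6·1 + 5·0 = 6
u_35 = 6·6 + 5·1 = 6
u_36 = 6·6 + 5·6 = 3
u_37 = 6·3 + 5·6 = 6
u_38 = 6·6 + 5·3 = 2
u_39 = 6·2 + 5·6 = 0
u_40 = 6·0 + 5·2 = 3
u_41 = 6·3 + 5·0 = 4
u_42 = 6·4 + 5·3 = 4
u_43 = 6·4 + 5·4 = 2
(u_42, u_43) = (4, 2) = (u_0, u_1), so the sequence has period 42.
300 ≡ 6 (mod 42), hence u_300 = u_6 = 5.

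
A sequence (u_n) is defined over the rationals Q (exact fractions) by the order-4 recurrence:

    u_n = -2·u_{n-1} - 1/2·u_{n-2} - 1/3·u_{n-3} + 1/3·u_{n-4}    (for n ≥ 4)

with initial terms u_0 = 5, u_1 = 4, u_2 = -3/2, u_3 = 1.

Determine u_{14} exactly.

-10446379/10368

u_4 = -2·1 + -1/2·-3/2 + -1/3·4 + 1/3·5 = -11/12
u_5 = -2·-11/12 + -1/2·1 + -1/3·-3/2 + 1/3·4 = 19/6
u_6 = -2·19/6 + -1/2·-11/12 + -1/3·1 + 1/3·-3/2 = -161/24
u_7 = -2·-161/24 + -1/2·19/6 + -1/3·-11/12 + 1/3·1 = 449/36
u_8 = -2·449/36 + -1/2·-161/24 + -1/3·19/6 + 1/3·-11/12 = -3305/144
u_9 = -2·-3305/144 + -1/2·449/36 + -1/3·-161/24 + 1/3·19/6 = 1031/24
u_10 = -2·1031/24 + -1/2·-3305/144 + -1/3·449/36 + 1/3·-161/24 = -69841/864
u_11 = -2·-69841/864 + -1/2·1031/24 + -1/3·-3305/144 + 1/3·449/36 = 65663/432
u_12 = -2·65663/432 + -1/2·-69841/864 + -1/3·1031/24 + 1/3·-3305/144 = -493427/1728
u_13 = -2·-493427/1728 + -1/2·65663/432 + -1/3·-69841/864 + 1/3·1031/24 = 1390249/2592
u_14 = -2·1390249/2592 + -1/2·-493427/1728 + -1/3·65663/432 + 1/3·-69841/864 = -10446379/10368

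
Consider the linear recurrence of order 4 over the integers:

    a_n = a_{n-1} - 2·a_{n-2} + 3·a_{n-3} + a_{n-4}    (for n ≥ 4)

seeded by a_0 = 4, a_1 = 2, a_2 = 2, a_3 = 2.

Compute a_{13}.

a_4 = 1·2 + -2·2 + 3·2 + 1·4 = 8
a_5 = 1·8 + -2·2 + 3·2 + 1·2 = 12
a_6 = 1·12 + -2·8 + 3·2 + 1·2 = 4
a_7 = 1·4 + -2·12 + 3·8 + 1·2 = 6
a_8 = 1·6 + -2·4 + 3·12 + 1·8 = 42
a_9 = 1·42 + -2·6 + 3·4 + 1·12 = 54
a_10 = 1·54 + -2·42 + 3·6 + 1·4 = -8
a_11 = 1·-8 + -2·54 + 3·42 + 1·6 = 16
a_12 = 1·16 + -2·-8 + 3·54 + 1·42 = 236
a_13 = 1·236 + -2·16 + 3·-8 + 1·54 = 234

234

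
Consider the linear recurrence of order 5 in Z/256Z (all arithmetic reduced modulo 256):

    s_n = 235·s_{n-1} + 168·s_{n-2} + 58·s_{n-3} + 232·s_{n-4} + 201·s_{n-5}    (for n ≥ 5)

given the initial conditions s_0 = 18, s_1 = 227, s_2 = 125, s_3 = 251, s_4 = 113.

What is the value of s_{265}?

31

s_5 = 235·113 + 168·251 + 58·125 + 232·227 + 201·18 = 159
s_6 = 235·159 + 168·113 + 58·251 + 232·125 + 201·227 = 126
s_7 = 235·126 + 168·159 + 58·113 + 232·251 + 201·125 = 57
s_8 = 235·57 + 168·126 + 58·159 + 232·113 + 201·251 = 132
s_9 = 235·132 + 168·57 + 58·126 + 232·159 + 201·113 = 241
s_10 = 235·241 + 168·132 + 58·57 + 232·126 + 201·159 = 204
Continuing the recurrence:
  s_11 = 234;  s_12 = 169;  s_13 = 247;  s_14 = 194;  s_15 = 180;  s_16 = 100
  s_17 = 105;  s_18 = 138;  s_19 = 176;  s_20 = 222;  s_21 = 58;  s_22 = 79
  s_23 = 187;  s_24 = 5;  s_25 = 19;  s_26 = 57;  s_27 = 108;  s_28 = 53
  s_29 = 150;  s_30 = 133;  s_31 = 42;  s_32 = 166;  s_33 = 161;  s_34 = 141
  s_35 = 48;  s_36 = 124;  s_37 = 132;  s_38 = 157;  s_39 = 12;  s_40 = 4
  s_41 = 26;  s_42 = 34;  s_43 = 83;  s_44 = 113;  s_45 = 155;  s_46 = 121
  s_47 = 79;  s_48 = 158;  s_49 = 125;  s_50 = 176;  s_51 = 253;  s_52 = 72
  s_53 = 86;  s_54 = 41;  s_55 = 219;  s_56 = 82;  s_57 = 192;  s_58 = 92
  s_59 = 177;  s_60 = 158;  s_61 = 108;  s_62 = 14;  s_63 = 42;  s_64 = 95
  s_65 = 223;  s_66 = 13;  s_67 = 219;  s_68 = 41;  s_69 = 252;  s_70 = 185
  s_71 = 42;  s_72 = 41;  s_73 = 174;  s_74 = 170;  s_75 = 217;  s_76 = 81
  s_77 = 40;  s_78 = 184;  s_79 = 164;  s_80 = 37;  s_81 = 32;  s_82 = 248
  s_83 = 34;  s_84 = 130;  s_85 = 227;  s_86 = 69;  s_87 = 75;  s_88 = 17
  s_89 = 63;  s_90 = 190;  s_91 = 193;  s_92 = 108;  s_93 = 73;  s_94 = 68
  s_95 = 226;  s_96 = 9;  s_97 = 239;  s_98 = 114;  s_99 = 188;  s_100 = 36
  s_101 = 233;  s_102 = 18;  s_103 = 120;  s_104 = 254;  s_105 = 106;  s_106 = 111
  s_107 = 227;  s_108 = 165;  s_109 = 19;  s_110 = 249;  s_111 = 76;  s_112 = 61
  s_113 = 14;  s_114 = 173;  s_115 = 50;  s_116 = 142;  s_117 = 241;  s_118 = 133
  s_119 = 144;  s_120 = 4;  s_121 = 52;  s_122 = 189;  s_123 = 116;  s_124 = 252
  s_125 = 138;  s_126 = 114;  s_127 = 211;  s_128 = 57;  s_129 = 139;  s_130 = 121
  s_131 = 239;  s_132 = 158;  s_133 = 5;  s_134 = 56;  s_135 = 21;  s_136 = 0
  s_137 = 14;  s_138 = 73;  s_139 = 51;  s_140 = 98;  s_141 = 168;  s_142 = 60
  s_143 = 17;  s_144 = 230;  s_145 = 20;  s_146 = 110;  s_147 = 186;  s_148 = 63
  s_149 = 135;  s_150 = 205;  s_151 = 251;  s_152 = 169;  s_153 = 28;  s_154 = 65
  s_155 = 194;  s_156 = 81;  s_157 = 118;  s_158 = 82;  s_159 = 233;  s_160 = 41
  s_161 = 168;  s_162 = 224;  s_163 = 180;  s_164 = 101;  s_165 = 8;  s_166 = 80
  s_167 = 146;  s_168 = 50;  s_169 = 99;  s_170 = 141;  s_171 = 219;  s_172 = 241
  s_173 = 223;  s_174 = 254;  s_175 = 73;  s_176 = 148;  s_177 = 161;  s_178 = 188
  s_179 = 90;  s_180 = 233;  s_181 = 167;  s_182 = 98;  s_183 = 132;  s_184 = 36
  s_185 = 41;  s_186 = 26;  s_187 = 128;  s_188 = 30;  s_189 = 218;  s_190 = 143
  s_191 = 139;  s_192 = 133;  s_193 = 211;  s_194 = 57;  s_195 = 44;  s_196 = 69
  s_197 = 198;  s_198 = 85;  s_199 = 58;  s_200 = 246;  s_201 = 193;  s_202 = 61
  s_203 = 176;  s_204 = 204;  s_205 = 164;  s_206 = 29;  s_207 = 220;  s_208 = 52
  s_209 = 122;  s_210 = 2;  s_211 = 211;  s_212 = 129;  s_213 = 187;  s_214 = 185
  s_215 = 143;  s_216 = 158;  s_217 = 141;  s_218 = 0;  s_219 = 45;  s_220 = 184
  s_221 = 70;  s_222 = 233;  s_223 = 75;  s_224 = 178;  s_225 = 80;  s_226 = 92
  s_227 = 49;  s_228 = 174;  s_229 = 252;  s_230 = 206;  s_231 = 138;  s_232 = 31
  s_233 = 175;  s_234 = 205;  s_235 = 219;  s_236 = 169;  s_237 = 60;  s_238 = 201
  s_239 = 154;  s_240 = 249;  s_241 = 62;  s_242 = 122;  s_243 = 121;  s_244 = 193
  s_245 = 232;  s_246 = 72;  s_247 = 132;  s_248 = 229;  s_249 = 240;  s_250 = 232
  s_251 = 130;  s_252 = 34;  s_253 = 99;  s_254 = 85;  s_255 = 171;  s_256 = 17
  s_257 = 127;  s_258 = 62;  s_259 = 209;  s_260 = 252;  s_261 = 249;  s_262 = 52
  s_263 = 82
s_264 = 235·82 + 168·52 + 58·249 + 232·252 + 201·209 = 73
s_265 = 235·73 + 168·82 + 58·52 + 232·249 + 201·252 = 31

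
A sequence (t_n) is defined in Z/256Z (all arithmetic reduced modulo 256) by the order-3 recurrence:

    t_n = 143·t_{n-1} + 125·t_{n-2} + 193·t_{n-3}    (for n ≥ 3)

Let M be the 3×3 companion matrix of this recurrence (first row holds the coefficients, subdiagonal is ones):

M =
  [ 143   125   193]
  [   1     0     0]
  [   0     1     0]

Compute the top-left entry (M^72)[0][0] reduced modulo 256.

(M^72)[0][0] is the top entry after applying M 72 times to the unit state (1, 0, 0). Equivalently it is h_{74} for the auxiliary sequence (h_n) obeying the same recurrence with h_2 = 1 and h_i = 0 for 0 ≤ i < 2:
h_3 = 143·1 + 125·0 + 193·0 = 143
h_4 = 143·143 + 125·1 + 193·0 = 94
h_5 = 143·94 + 125·143 + 193·1 = 22
h_6 = 143·22 + 125·94 + 193·143 = 255
h_7 = 143·255 + 125·22 + 193·94 = 13
h_8 = 143·13 + 125·255 + 193·22 = 92
h_9 = 143·92 + 125·13 + 193·255 = 252
h_10 = 143·252 + 125·92 + 193·13 = 125
h_11 = 143·125 + 125·252 + 193·92 = 59
h_12 = 143·59 + 125·125 + 193·252 = 250
h_13 = 143·250 + 125·59 + 193·125 = 178
h_14 = 143·178 + 125·250 + 193·59 = 251
h_15 = 143·251 + 125·178 + 193·250 = 153
h_16 = 143·153 + 125·251 + 193·178 = 56
h_17 = 143·56 + 125·153 + 193·251 = 56
h_18 = 143·56 + 125·56 + 193·153 = 249
h_19 = 143·249 + 125·56 + 193·56 = 167
h_20 = 143·167 + 125·249 + 193·56 = 22
h_21 = 143·22 + 125·167 + 193·249 = 142
h_22 = 143·142 + 125·22 + 193·167 = 247
h_23 = 143·247 + 125·142 + 193·22 = 229
h_24 = 143·229 + 125·247 + 193·142 = 148
h_25 = 143·148 + 125·229 + 193·247 = 180
h_26 = 143·180 + 125·148 + 193·229 = 117
h_27 = 143·117 + 125·180 + 193·148 = 211
h_28 = 143·211 + 125·117 + 193·180 = 178
h_29 = 143·178 + 125·211 + 193·117 = 170
h_30 = 143·170 + 125·178 + 193·211 = 243
h_31 = 143·243 + 125·170 + 193·178 = 241
h_32 = 143·241 + 125·243 + 193·170 = 112
h_33 = 143·112 + 125·241 + 193·243 = 112
h_34 = 143·112 + 125·112 + 193·241 = 241
h_35 = 143·241 + 125·112 + 193·112 = 191
h_36 = 143·191 + 125·241 + 193·112 = 206
h_37 = 143·206 + 125·191 + 193·241 = 6
h_38 = 143·6 + 125·206 + 193·191 = 239
h_39 = 143·239 + 125·6 + 193·206 = 189
h_40 = 143·189 + 125·239 + 193·6 = 204
h_41 = 143·204 + 125·189 + 193·239 = 108
h_42 = 143·108 + 125·204 + 193·189 = 109
h_43 = 143·109 + 125·108 + 193·204 = 107
h_44 = 143·107 + 125·109 + 193·108 = 106
h_45 = 143·106 + 125·107 + 193·109 = 162
h_46 = 143·162 + 125·106 + 193·107 = 235
h_47 = 143·235 + 125·162 + 193·106 = 73
h_48 = 143·73 + 125·235 + 193·162 = 168
h_49 = 143·168 + 125·73 + 193·235 = 168
h_50 = 143·168 + 125·168 + 193·73 = 233
h_51 = 143·233 + 125·168 + 193·168 = 215
h_52 = 143·215 + 125·233 + 193·168 = 134
h_53 = 143·134 + 125·215 + 193·233 = 126
h_54 = 143·126 + 125·134 + 193·215 = 231
h_55 = 143·231 + 125·126 + 193·134 = 149
h_56 = 143·149 + 125·231 + 193·126 = 4
h_57 = 143·4 + 125·149 + 193·231 = 36
h_58 = 143·36 + 125·4 + 193·149 = 101
h_59 = 143·101 + 125·36 + 193·4 = 3
h_60 = 143·3 + 125·101 + 193·36 = 34
h_61 = 143·34 + 125·3 + 193·101 = 154
h_62 = 143·154 + 125·34 + 193·3 = 227
h_63 = 143·227 + 125·154 + 193·34 = 161
h_64 = 143·161 + 125·227 + 193·154 = 224
h_65 = 143·224 + 125·161 + 193·227 = 224
h_66 = 143·224 + 125·224 + 193·161 = 225
h_67 = 143·225 + 125·224 + 193·224 = 239
h_68 = 143·239 + 125·225 + 193·224 = 62
h_69 = 143·62 + 125·239 + 193·225 = 246
h_70 = 143·246 + 125·62 + 193·239 = 223
h_71 = 143·223 + 125·246 + 193·62 = 109
h_72 = 143·109 + 125·223 + 193·246 = 60
h_73 = 143·60 + 125·109 + 193·223 = 220
h_74 = 143·220 + 125·60 + 193·109 = 93

93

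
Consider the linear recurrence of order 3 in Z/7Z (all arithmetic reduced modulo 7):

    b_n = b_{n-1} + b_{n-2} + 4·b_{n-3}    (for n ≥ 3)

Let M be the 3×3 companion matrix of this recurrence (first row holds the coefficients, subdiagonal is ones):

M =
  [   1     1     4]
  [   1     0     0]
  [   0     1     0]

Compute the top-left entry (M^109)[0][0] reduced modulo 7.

2

(M^109)[0][0] is the top entry after applying M 109 times to the unit state (1, 0, 0). Equivalently it is h_{111} for the auxiliary sequence (h_n) obeying the same recurrence with h_2 = 1 and h_i = 0 for 0 ≤ i < 2:
h_3 = 1·1 + 1·0 + 4·0 = 1
h_4 = 1·1 + 1·1 + 4·0 = 2
h_5 = 1·2 + 1·1 + 4·1 = 0
h_6 = 1·0 + 1·2 + 4·1 = 6
h_7 = 1·6 + 1·0 + 4·2 = 0
h_8 = 1·0 + 1·6 + 4·0 = 6
h_9 = 1·6 + 1·0 + 4·6 = 2
h_10 = 1·2 + 1·6 + 4·0 = 1
h_11 = 1·1 + 1·2 + 4·6 = 6
h_12 = 1·6 + 1·1 + 4·2 = 1
h_13 = 1·1 + 1·6 + 4·1 = 4
h_14 = 1·4 + 1·1 + 4·6 = 1
h_15 = 1·1 + 1·4 + 4·1 = 2
h_16 = 1·2 + 1·1 + 4·4 = 5
h_17 = 1·5 + 1·2 + 4·1 = 4
h_18 = 1·4 + 1·5 + 4·2 = 3
h_19 = 1·3 + 1·4 + 4·5 = 6
h_20 = 1·6 + 1·3 + 4·4 = 4
h_21 = 1·4 + 1·6 + 4·3 = 1
h_22 = 1·1 + 1·4 + 4·6 = 1
h_23 = 1·1 + 1·1 + 4·4 = 4
h_24 = 1·4 + 1·1 + 4·1 = 2
h_25 = 1·2 + 1·4 + 4·1 = 3
h_26 = 1·3 + 1·2 + 4·4 = 0
h_27 = 1·0 + 1·3 + 4·2 = 4
h_28 = 1·4 + 1·0 + 4·3 = 2
h_29 = 1·2 + 1·4 + 4·0 = 6
h_30 = 1·6 + 1·2 + 4·4 = 3
h_31 = 1·3 + 1·6 + 4·2 = 3
h_32 = 1·3 + 1·3 + 4·6 = 2
h_33 = 1·2 + 1·3 + 4·3 = 3
h_34 = 1·3 + 1·2 + 4·3 = 3
h_35 = 1·3 + 1·3 + 4·2 = 0
h_36 = 1·0 + 1·3 + 4·3 = 1
h_37 = 1·1 + 1·0 + 4·3 = 6
h_38 = 1·6 + 1·1 + 4·0 = 0
h_39 = 1·0 + 1·6 + 4·1 = 3
h_40 = 1·3 + 1·0 + 4·6 = 6
h_41 = 1·6 + 1·3 + 4·0 = 2
h_42 = 1·2 + 1·6 + 4·3 = 6
h_43 = 1·6 + 1·2 + 4·6 = 4
h_44 = 1·4 + 1·6 + 4·2 = 4
h_45 = 1·4 + 1·4 + 4·6 = 4
h_46 = 1·4 + 1·4 + 4·4 = 3
h_47 = 1·3 + 1·4 + 4·4 = 2
h_48 = 1·2 + 1·3 + 4·4 = 0
h_49 = 1·0 + 1·2 + 4·3 = 0
h_50 = 1·0 + 1·0 + 4·2 = 1
(h_48, h_49, h_50) = (0, 0, 1) = (h_0, h_1, h_2), so the sequence has period 48.
111 ≡ 15 (mod 48), hence h_111 = h_15 = 2.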